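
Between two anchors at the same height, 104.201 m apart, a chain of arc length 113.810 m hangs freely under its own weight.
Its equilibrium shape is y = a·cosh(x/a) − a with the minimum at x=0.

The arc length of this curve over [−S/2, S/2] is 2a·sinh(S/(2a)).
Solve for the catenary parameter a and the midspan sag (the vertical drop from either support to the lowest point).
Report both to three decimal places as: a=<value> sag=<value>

a=70.992 sag=19.992

seed: a₀ = √(S³/(24(L−S))) = √(104.201³/(24·9.609)) = 70.042738
iter 1: u=0.743839  f(a)=+2.694e-01  f'(a)=-2.899e-01  a ← 70.042738 − (+2.694e-01/-2.899e-01) = 70.972016
iter 2: u=0.734099  f(a)=+5.454e-03  f'(a)=-2.782e-01  a ← 70.972016 − (+5.454e-03/-2.782e-01) = 70.991620
iter 3: u=0.733896  f(a)=+2.339e-06  f'(a)=-2.780e-01  a ← 70.991620 − (+2.339e-06/-2.780e-01) = 70.991628
iter 4: u=0.733896  f(a)=+4.263e-13  f'(a)=-2.780e-01  a ← 70.991628 − (+4.263e-13/-2.780e-01) = 70.991628
converged: |Δa| < 1e-12 after 4 iterations
sag = a·(cosh(S/(2a)) − 1) = 70.991628·(cosh(0.733896) − 1) = 19.991833
T_max/T_min = cosh(S/(2a)) = 1.281608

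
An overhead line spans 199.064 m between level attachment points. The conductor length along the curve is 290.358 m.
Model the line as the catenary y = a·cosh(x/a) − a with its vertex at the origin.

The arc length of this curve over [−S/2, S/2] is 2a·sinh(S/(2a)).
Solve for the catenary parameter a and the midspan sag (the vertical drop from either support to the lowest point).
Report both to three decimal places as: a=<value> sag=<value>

seed: a₀ = √(S³/(24(L−S))) = √(199.064³/(24·91.294)) = 60.001534
iter 1: u=1.658824  f(a)=+1.342e+01  f'(a)=-3.967e+00  a ← 60.001534 − (+1.342e+01/-3.967e+00) = 63.383373
iter 2: u=1.570317  f(a)=+1.218e+00  f'(a)=-3.277e+00  a ← 63.383373 − (+1.218e+00/-3.277e+00) = 63.755022
iter 3: u=1.561163  f(a)=+1.225e-02  f'(a)=-3.211e+00  a ← 63.755022 − (+1.225e-02/-3.211e+00) = 63.758836
iter 4: u=1.561070  f(a)=+1.266e-06  f'(a)=-3.210e+00  a ← 63.758836 − (+1.266e-06/-3.210e+00) = 63.758836
iter 5: u=1.561070  f(a)=+5.684e-14  f'(a)=-3.210e+00  a ← 63.758836 − (+5.684e-14/-3.210e+00) = 63.758836
converged: |Δa| < 1e-12 after 5 iterations
sag = a·(cosh(S/(2a)) − 1) = 63.758836·(cosh(1.561070) − 1) = 94.803868
T_max/T_min = cosh(S/(2a)) = 2.486913

a=63.759 sag=94.804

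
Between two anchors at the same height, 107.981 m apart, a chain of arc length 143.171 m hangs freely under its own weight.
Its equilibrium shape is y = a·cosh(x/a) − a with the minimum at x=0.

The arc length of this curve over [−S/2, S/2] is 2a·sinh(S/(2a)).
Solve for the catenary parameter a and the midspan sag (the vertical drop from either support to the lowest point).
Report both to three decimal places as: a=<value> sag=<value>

seed: a₀ = √(S³/(24(L−S))) = √(107.981³/(24·35.190)) = 38.610530
iter 1: u=1.398336  f(a)=+3.605e+00  f'(a)=-2.205e+00  a ← 38.610530 − (+3.605e+00/-2.205e+00) = 40.245423
iter 2: u=1.341531  f(a)=+2.416e-01  f'(a)=-1.919e+00  a ← 40.245423 − (+2.416e-01/-1.919e+00) = 40.371364
iter 3: u=1.337346  f(a)=+1.258e-03  f'(a)=-1.899e+00  a ← 40.371364 − (+1.258e-03/-1.899e+00) = 40.372026
iter 4: u=1.337325  f(a)=+3.448e-08  f'(a)=-1.898e+00  a ← 40.372026 − (+3.448e-08/-1.898e+00) = 40.372026
iter 5: u=1.337325  f(a)=+2.842e-14  f'(a)=-1.898e+00  a ← 40.372026 − (+2.842e-14/-1.898e+00) = 40.372026
converged: |Δa| < 1e-12 after 5 iterations
sag = a·(cosh(S/(2a)) − 1) = 40.372026·(cosh(1.337325) − 1) = 41.813035
T_max/T_min = cosh(S/(2a)) = 2.035693

a=40.372 sag=41.813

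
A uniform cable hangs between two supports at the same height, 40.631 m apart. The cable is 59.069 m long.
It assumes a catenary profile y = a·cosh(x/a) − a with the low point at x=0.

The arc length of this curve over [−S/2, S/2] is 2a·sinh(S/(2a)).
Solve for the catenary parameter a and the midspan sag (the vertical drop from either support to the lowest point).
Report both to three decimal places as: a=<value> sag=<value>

a=13.075 sag=19.224

seed: a₀ = √(S³/(24(L−S))) = √(40.631³/(24·18.438)) = 12.311862
iter 1: u=1.650075  f(a)=+2.679e+00  f'(a)=-3.894e+00  a ← 12.311862 − (+2.679e+00/-3.894e+00) = 12.999862
iter 2: u=1.562747  f(a)=+2.410e-01  f'(a)=-3.222e+00  a ← 12.999862 − (+2.410e-01/-3.222e+00) = 13.074641
iter 3: u=1.553809  f(a)=+2.375e-03  f'(a)=-3.159e+00  a ← 13.074641 − (+2.375e-03/-3.159e+00) = 13.075393
iter 4: u=1.553720  f(a)=+2.357e-07  f'(a)=-3.159e+00  a ← 13.075393 − (+2.357e-07/-3.159e+00) = 13.075393
iter 5: u=1.553720  f(a)=+0.000e+00  f'(a)=-3.159e+00  a ← 13.075393 − (+0.000e+00/-3.159e+00) = 13.075393
converged: |Δa| < 1e-12 after 5 iterations
sag = a·(cosh(S/(2a)) − 1) = 13.075393·(cosh(1.553720) − 1) = 19.224028
T_max/T_min = cosh(S/(2a)) = 2.470245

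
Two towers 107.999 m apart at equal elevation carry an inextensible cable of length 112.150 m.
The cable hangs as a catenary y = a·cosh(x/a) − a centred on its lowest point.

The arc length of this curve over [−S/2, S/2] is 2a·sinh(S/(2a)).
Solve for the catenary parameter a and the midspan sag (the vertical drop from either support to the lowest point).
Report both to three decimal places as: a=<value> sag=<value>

a=113.090 sag=13.139

seed: a₀ = √(S³/(24(L−S))) = √(107.999³/(24·4.151)) = 112.446933
iter 1: u=0.480222  f(a)=+4.813e-02  f'(a)=-7.555e-02  a ← 112.446933 − (+4.813e-02/-7.555e-02) = 113.083985
iter 2: u=0.477517  f(a)=+4.121e-04  f'(a)=-7.426e-02  a ← 113.083985 − (+4.121e-04/-7.426e-02) = 113.089534
iter 3: u=0.477493  f(a)=+3.079e-08  f'(a)=-7.425e-02  a ← 113.089534 − (+3.079e-08/-7.425e-02) = 113.089534
iter 4: u=0.477493  f(a)=-1.421e-14  f'(a)=-7.425e-02  a ← 113.089534 − (-1.421e-14/-7.425e-02) = 113.089534
converged: |Δa| < 1e-12 after 4 iterations
sag = a·(cosh(S/(2a)) − 1) = 113.089534·(cosh(0.477493) − 1) = 13.139022
T_max/T_min = cosh(S/(2a)) = 1.116182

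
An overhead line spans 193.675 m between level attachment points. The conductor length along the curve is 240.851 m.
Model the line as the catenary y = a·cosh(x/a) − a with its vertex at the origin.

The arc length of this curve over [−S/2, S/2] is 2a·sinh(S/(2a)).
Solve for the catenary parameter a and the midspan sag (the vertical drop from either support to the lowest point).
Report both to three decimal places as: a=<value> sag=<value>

seed: a₀ = √(S³/(24(L−S))) = √(193.675³/(24·47.176)) = 80.102149
iter 1: u=1.208925  f(a)=+3.570e+00  f'(a)=-1.359e+00  a ← 80.102149 − (+3.570e+00/-1.359e+00) = 82.728406
iter 2: u=1.170547  f(a)=+1.831e-01  f'(a)=-1.223e+00  a ← 82.728406 − (+1.831e-01/-1.223e+00) = 82.878092
iter 3: u=1.168433  f(a)=+5.392e-04  f'(a)=-1.216e+00  a ← 82.878092 − (+5.392e-04/-1.216e+00) = 82.878536
iter 4: u=1.168427  f(a)=+4.706e-09  f'(a)=-1.216e+00  a ← 82.878536 − (+4.706e-09/-1.216e+00) = 82.878536
iter 5: u=1.168427  f(a)=-2.842e-14  f'(a)=-1.216e+00  a ← 82.878536 − (-2.842e-14/-1.216e+00) = 82.878536
converged: |Δa| < 1e-12 after 5 iterations
sag = a·(cosh(S/(2a)) − 1) = 82.878536·(cosh(1.168427) − 1) = 63.310222
T_max/T_min = cosh(S/(2a)) = 1.763892

a=82.879 sag=63.310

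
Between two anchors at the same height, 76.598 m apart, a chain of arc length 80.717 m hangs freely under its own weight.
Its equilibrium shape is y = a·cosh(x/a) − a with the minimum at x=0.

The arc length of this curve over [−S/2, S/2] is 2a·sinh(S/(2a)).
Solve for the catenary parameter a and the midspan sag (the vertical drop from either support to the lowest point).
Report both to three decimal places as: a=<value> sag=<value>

seed: a₀ = √(S³/(24(L−S))) = √(76.598³/(24·4.119)) = 67.425570
iter 1: u=0.568019  f(a)=+6.696e-02  f'(a)=-1.262e-01  a ← 67.425570 − (+6.696e-02/-1.262e-01) = 67.956308
iter 2: u=0.563583  f(a)=+7.989e-04  f'(a)=-1.232e-01  a ← 67.956308 − (+7.989e-04/-1.232e-01) = 67.962794
iter 3: u=0.563529  f(a)=+1.168e-07  f'(a)=-1.231e-01  a ← 67.962794 − (+1.168e-07/-1.231e-01) = 67.962795
iter 4: u=0.563529  f(a)=+0.000e+00  f'(a)=-1.231e-01  a ← 67.962795 − (+0.000e+00/-1.231e-01) = 67.962795
converged: |Δa| < 1e-12 after 4 iterations
sag = a·(cosh(S/(2a)) − 1) = 67.962795·(cosh(0.563529) − 1) = 11.079915
T_max/T_min = cosh(S/(2a)) = 1.163029

a=67.963 sag=11.080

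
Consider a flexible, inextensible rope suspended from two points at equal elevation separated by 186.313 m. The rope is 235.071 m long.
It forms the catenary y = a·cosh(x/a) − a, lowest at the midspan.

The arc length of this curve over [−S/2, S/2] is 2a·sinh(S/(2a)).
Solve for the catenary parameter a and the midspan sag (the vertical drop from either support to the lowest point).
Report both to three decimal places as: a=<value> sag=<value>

a=77.101 sag=63.466

seed: a₀ = √(S³/(24(L−S))) = √(186.313³/(24·48.758)) = 74.342331
iter 1: u=1.253075  f(a)=+3.974e+00  f'(a)=-1.530e+00  a ← 74.342331 − (+3.974e+00/-1.530e+00) = 76.940612
iter 2: u=1.210759  f(a)=+2.179e-01  f'(a)=-1.366e+00  a ← 76.940612 − (+2.179e-01/-1.366e+00) = 77.100092
iter 3: u=1.208254  f(a)=+7.387e-04  f'(a)=-1.357e+00  a ← 77.100092 − (+7.387e-04/-1.357e+00) = 77.100636
iter 4: u=1.208246  f(a)=+8.556e-09  f'(a)=-1.357e+00  a ← 77.100636 − (+8.556e-09/-1.357e+00) = 77.100636
iter 5: u=1.208246  f(a)=-2.842e-14  f'(a)=-1.357e+00  a ← 77.100636 − (-2.842e-14/-1.357e+00) = 77.100636
converged: |Δa| < 1e-12 after 5 iterations
sag = a·(cosh(S/(2a)) − 1) = 77.100636·(cosh(1.208246) − 1) = 63.466436
T_max/T_min = cosh(S/(2a)) = 1.823164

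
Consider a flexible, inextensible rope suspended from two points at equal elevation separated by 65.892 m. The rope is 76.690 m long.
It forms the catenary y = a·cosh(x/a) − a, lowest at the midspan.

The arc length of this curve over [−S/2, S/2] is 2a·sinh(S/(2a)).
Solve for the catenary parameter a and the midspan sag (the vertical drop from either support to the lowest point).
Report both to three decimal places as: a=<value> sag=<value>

seed: a₀ = √(S³/(24(L−S))) = √(65.892³/(24·10.798)) = 33.225517
iter 1: u=0.991587  f(a)=+5.435e-01  f'(a)=-7.162e-01  a ← 33.225517 − (+5.435e-01/-7.162e-01) = 33.984342
iter 2: u=0.969446  f(a)=+1.918e-02  f'(a)=-6.664e-01  a ← 33.984342 − (+1.918e-02/-6.664e-01) = 34.013115
iter 3: u=0.968626  f(a)=+2.581e-05  f'(a)=-6.647e-01  a ← 34.013115 − (+2.581e-05/-6.647e-01) = 34.013153
iter 4: u=0.968625  f(a)=+4.688e-11  f'(a)=-6.646e-01  a ← 34.013153 − (+4.688e-11/-6.646e-01) = 34.013153
iter 5: u=0.968625  f(a)=+1.421e-14  f'(a)=-6.646e-01  a ← 34.013153 − (+1.421e-14/-6.646e-01) = 34.013153
converged: |Δa| < 1e-12 after 5 iterations
sag = a·(cosh(S/(2a)) − 1) = 34.013153·(cosh(0.968625) − 1) = 17.243394
T_max/T_min = cosh(S/(2a)) = 1.506963

a=34.013 sag=17.243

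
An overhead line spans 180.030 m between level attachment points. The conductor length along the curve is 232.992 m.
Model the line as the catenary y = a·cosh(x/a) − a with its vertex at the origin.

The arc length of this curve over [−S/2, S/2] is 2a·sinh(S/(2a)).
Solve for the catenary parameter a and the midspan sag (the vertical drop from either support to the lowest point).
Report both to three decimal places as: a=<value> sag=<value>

a=70.561 sag=65.638

seed: a₀ = √(S³/(24(L−S))) = √(180.030³/(24·52.962)) = 67.753153
iter 1: u=1.328573  f(a)=+4.876e+00  f'(a)=-1.857e+00  a ← 67.753153 − (+4.876e+00/-1.857e+00) = 70.378190
iter 2: u=1.279018  f(a)=+2.977e-01  f'(a)=-1.637e+00  a ← 70.378190 − (+2.977e-01/-1.637e+00) = 70.560049
iter 3: u=1.275722  f(a)=+1.269e-03  f'(a)=-1.623e+00  a ← 70.560049 − (+1.269e-03/-1.623e+00) = 70.560831
iter 4: u=1.275708  f(a)=+2.329e-08  f'(a)=-1.623e+00  a ← 70.560831 − (+2.329e-08/-1.623e+00) = 70.560831
iter 5: u=1.275708  f(a)=+0.000e+00  f'(a)=-1.623e+00  a ← 70.560831 − (+0.000e+00/-1.623e+00) = 70.560831
converged: |Δa| < 1e-12 after 5 iterations
sag = a·(cosh(S/(2a)) − 1) = 70.560831·(cosh(1.275708) − 1) = 65.638100
T_max/T_min = cosh(S/(2a)) = 1.930234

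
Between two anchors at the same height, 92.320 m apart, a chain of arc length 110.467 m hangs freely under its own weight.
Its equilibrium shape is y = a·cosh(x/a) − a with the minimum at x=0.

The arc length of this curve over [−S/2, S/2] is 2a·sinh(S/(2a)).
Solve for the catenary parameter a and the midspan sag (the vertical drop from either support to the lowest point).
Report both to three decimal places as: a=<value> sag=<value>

seed: a₀ = √(S³/(24(L−S))) = √(92.320³/(24·18.147)) = 42.504573
iter 1: u=1.086001  f(a)=+1.101e+00  f'(a)=-9.589e-01  a ← 42.504573 − (+1.101e+00/-9.589e-01) = 43.652391
iter 2: u=1.057445  f(a)=+4.616e-02  f'(a)=-8.800e-01  a ← 43.652391 − (+4.616e-02/-8.800e-01) = 43.704845
iter 3: u=1.056176  f(a)=+8.906e-05  f'(a)=-8.766e-01  a ← 43.704845 − (+8.906e-05/-8.766e-01) = 43.704946
iter 4: u=1.056173  f(a)=+3.329e-10  f'(a)=-8.766e-01  a ← 43.704946 − (+3.329e-10/-8.766e-01) = 43.704946
iter 5: u=1.056173  f(a)=-1.421e-14  f'(a)=-8.766e-01  a ← 43.704946 − (-1.421e-14/-8.766e-01) = 43.704946
converged: |Δa| < 1e-12 after 5 iterations
sag = a·(cosh(S/(2a)) − 1) = 43.704946·(cosh(1.056173) − 1) = 26.728440
T_max/T_min = cosh(S/(2a)) = 1.611566

a=43.705 sag=26.728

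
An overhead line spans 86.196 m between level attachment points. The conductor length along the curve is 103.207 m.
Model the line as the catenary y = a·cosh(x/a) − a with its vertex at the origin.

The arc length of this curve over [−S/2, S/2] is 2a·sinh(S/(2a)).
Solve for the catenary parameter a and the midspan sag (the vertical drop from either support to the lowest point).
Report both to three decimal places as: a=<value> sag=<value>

a=40.729 sag=25.011

seed: a₀ = √(S³/(24(L−S))) = √(86.196³/(24·17.011)) = 39.605922
iter 1: u=1.088171  f(a)=+1.036e+00  f'(a)=-9.651e-01  a ← 39.605922 − (+1.036e+00/-9.651e-01) = 40.679372
iter 2: u=1.059456  f(a)=+4.361e-02  f'(a)=-8.854e-01  a ← 40.679372 − (+4.361e-02/-8.854e-01) = 40.728629
iter 3: u=1.058175  f(a)=+8.481e-05  f'(a)=-8.820e-01  a ← 40.728629 − (+8.481e-05/-8.820e-01) = 40.728725
iter 4: u=1.058172  f(a)=+3.221e-10  f'(a)=-8.820e-01  a ← 40.728725 − (+3.221e-10/-8.820e-01) = 40.728725
iter 5: u=1.058172  f(a)=+0.000e+00  f'(a)=-8.820e-01  a ← 40.728725 − (+0.000e+00/-8.820e-01) = 40.728725
converged: |Δa| < 1e-12 after 5 iterations
sag = a·(cosh(S/(2a)) − 1) = 40.728725·(cosh(1.058172) − 1) = 25.011295
T_max/T_min = cosh(S/(2a)) = 1.614095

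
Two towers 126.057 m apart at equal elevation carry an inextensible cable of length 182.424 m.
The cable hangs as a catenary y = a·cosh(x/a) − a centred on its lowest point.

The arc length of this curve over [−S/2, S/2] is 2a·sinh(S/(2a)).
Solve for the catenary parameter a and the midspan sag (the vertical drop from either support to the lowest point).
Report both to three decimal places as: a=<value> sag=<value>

seed: a₀ = √(S³/(24(L−S))) = √(126.057³/(24·56.367)) = 38.479761
iter 1: u=1.637965  f(a)=+8.063e+00  f'(a)=-3.795e+00  a ← 38.479761 − (+8.063e+00/-3.795e+00) = 40.604436
iter 2: u=1.552257  f(a)=+7.160e-01  f'(a)=-3.148e+00  a ← 40.604436 − (+7.160e-01/-3.148e+00) = 40.831853
iter 3: u=1.543611  f(a)=+6.861e-03  f'(a)=-3.088e+00  a ← 40.831853 − (+6.861e-03/-3.088e+00) = 40.834074
iter 4: u=1.543527  f(a)=+6.434e-07  f'(a)=-3.088e+00  a ← 40.834074 − (+6.434e-07/-3.088e+00) = 40.834074
iter 5: u=1.543527  f(a)=-2.842e-14  f'(a)=-3.088e+00  a ← 40.834074 − (-2.842e-14/-3.088e+00) = 40.834074
converged: |Δa| < 1e-12 after 5 iterations
sag = a·(cosh(S/(2a)) − 1) = 40.834074·(cosh(1.543527) − 1) = 59.101157
T_max/T_min = cosh(S/(2a)) = 2.447349

a=40.834 sag=59.101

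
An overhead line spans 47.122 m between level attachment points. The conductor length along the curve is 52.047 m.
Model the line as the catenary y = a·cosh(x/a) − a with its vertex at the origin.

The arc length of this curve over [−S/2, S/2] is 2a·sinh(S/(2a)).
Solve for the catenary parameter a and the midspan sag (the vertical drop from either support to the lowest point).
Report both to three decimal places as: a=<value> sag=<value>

a=30.208 sag=9.664

seed: a₀ = √(S³/(24(L−S))) = √(47.122³/(24·4.925)) = 29.752731
iter 1: u=0.791894  f(a)=+1.567e-01  f'(a)=-3.523e-01  a ← 29.752731 − (+1.567e-01/-3.523e-01) = 30.197668
iter 2: u=0.780226  f(a)=+3.585e-03  f'(a)=-3.363e-01  a ← 30.197668 − (+3.585e-03/-3.363e-01) = 30.208327
iter 3: u=0.779950  f(a)=+1.973e-06  f'(a)=-3.360e-01  a ← 30.208327 − (+1.973e-06/-3.360e-01) = 30.208333
iter 4: u=0.779950  f(a)=+5.969e-13  f'(a)=-3.360e-01  a ← 30.208333 − (+5.969e-13/-3.360e-01) = 30.208333
converged: |Δa| < 1e-12 after 4 iterations
sag = a·(cosh(S/(2a)) − 1) = 30.208333·(cosh(0.779950) − 1) = 9.663536
T_max/T_min = cosh(S/(2a)) = 1.319896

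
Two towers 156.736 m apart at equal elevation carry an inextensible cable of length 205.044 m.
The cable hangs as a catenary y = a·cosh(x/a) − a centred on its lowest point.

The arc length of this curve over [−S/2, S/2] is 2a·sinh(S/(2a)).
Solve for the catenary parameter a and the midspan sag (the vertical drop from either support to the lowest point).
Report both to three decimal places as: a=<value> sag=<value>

seed: a₀ = √(S³/(24(L−S))) = √(156.736³/(24·48.308)) = 57.628589
iter 1: u=1.359881  f(a)=+4.669e+00  f'(a)=-2.008e+00  a ← 57.628589 − (+4.669e+00/-2.008e+00) = 59.953844
iter 2: u=1.307139  f(a)=+2.974e-01  f'(a)=-1.759e+00  a ← 59.953844 − (+2.974e-01/-1.759e+00) = 60.122900
iter 3: u=1.303463  f(a)=+1.389e-03  f'(a)=-1.743e+00  a ← 60.122900 − (+1.389e-03/-1.743e+00) = 60.123697
iter 4: u=1.303446  f(a)=+3.060e-08  f'(a)=-1.743e+00  a ← 60.123697 − (+3.060e-08/-1.743e+00) = 60.123697
iter 5: u=1.303446  f(a)=+0.000e+00  f'(a)=-1.743e+00  a ← 60.123697 − (+0.000e+00/-1.743e+00) = 60.123697
converged: |Δa| < 1e-12 after 5 iterations
sag = a·(cosh(S/(2a)) − 1) = 60.123697·(cosh(1.303446) − 1) = 58.727552
T_max/T_min = cosh(S/(2a)) = 1.976779

a=60.124 sag=58.728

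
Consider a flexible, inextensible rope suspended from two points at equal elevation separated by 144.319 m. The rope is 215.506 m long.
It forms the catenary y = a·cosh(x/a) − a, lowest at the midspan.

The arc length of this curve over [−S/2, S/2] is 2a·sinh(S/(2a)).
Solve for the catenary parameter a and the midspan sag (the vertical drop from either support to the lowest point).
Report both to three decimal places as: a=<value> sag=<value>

a=44.752 sag=71.925

seed: a₀ = √(S³/(24(L−S))) = √(144.319³/(24·71.187)) = 41.944913
iter 1: u=1.720340  f(a)=+1.131e+01  f'(a)=-4.511e+00  a ← 41.944913 − (+1.131e+01/-4.511e+00) = 44.451583
iter 2: u=1.623328  f(a)=+1.093e+00  f'(a)=-3.678e+00  a ← 44.451583 − (+1.093e+00/-3.678e+00) = 44.748771
iter 3: u=1.612547  f(a)=+1.262e-02  f'(a)=-3.593e+00  a ← 44.748771 − (+1.262e-02/-3.593e+00) = 44.752284
iter 4: u=1.612420  f(a)=+1.727e-06  f'(a)=-3.592e+00  a ← 44.752284 − (+1.727e-06/-3.592e+00) = 44.752285
iter 5: u=1.612420  f(a)=+5.684e-14  f'(a)=-3.592e+00  a ← 44.752285 − (+5.684e-14/-3.592e+00) = 44.752285
converged: |Δa| < 1e-12 after 5 iterations
sag = a·(cosh(S/(2a)) − 1) = 44.752285·(cosh(1.612420) − 1) = 71.924517
T_max/T_min = cosh(S/(2a)) = 2.607170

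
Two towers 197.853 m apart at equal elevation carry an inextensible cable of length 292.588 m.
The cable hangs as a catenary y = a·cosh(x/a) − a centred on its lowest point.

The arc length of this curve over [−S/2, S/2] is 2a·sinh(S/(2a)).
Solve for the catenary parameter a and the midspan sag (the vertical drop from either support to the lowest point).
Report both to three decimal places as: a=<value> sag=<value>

seed: a₀ = √(S³/(24(L−S))) = √(197.853³/(24·94.735)) = 58.365083
iter 1: u=1.694960  f(a)=+1.458e+01  f'(a)=-4.280e+00  a ← 58.365083 − (+1.458e+01/-4.280e+00) = 61.771060
iter 2: u=1.601502  f(a)=+1.373e+00  f'(a)=-3.508e+00  a ← 61.771060 − (+1.373e+00/-3.508e+00) = 62.162553
iter 3: u=1.591416  f(a)=+1.499e-02  f'(a)=-3.432e+00  a ← 62.162553 − (+1.499e-02/-3.432e+00) = 62.166921
iter 4: u=1.591304  f(a)=+1.830e-06  f'(a)=-3.431e+00  a ← 62.166921 − (+1.830e-06/-3.431e+00) = 62.166922
iter 5: u=1.591304  f(a)=+0.000e+00  f'(a)=-3.431e+00  a ← 62.166922 − (+0.000e+00/-3.431e+00) = 62.166922
converged: |Δa| < 1e-12 after 5 iterations
sag = a·(cosh(S/(2a)) − 1) = 62.166922·(cosh(1.591304) − 1) = 96.787979
T_max/T_min = cosh(S/(2a)) = 2.556905

a=62.167 sag=96.788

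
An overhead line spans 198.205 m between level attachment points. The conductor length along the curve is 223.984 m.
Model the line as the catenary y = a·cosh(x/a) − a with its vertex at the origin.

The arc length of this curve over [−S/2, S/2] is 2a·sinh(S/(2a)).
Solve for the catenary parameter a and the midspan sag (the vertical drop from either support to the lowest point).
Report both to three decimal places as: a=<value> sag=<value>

a=114.311 sag=45.718

seed: a₀ = √(S³/(24(L−S))) = √(198.205³/(24·25.779)) = 112.184603
iter 1: u=0.883388  f(a)=+1.025e+00  f'(a)=-4.965e-01  a ← 112.184603 − (+1.025e+00/-4.965e-01) = 114.248727
iter 2: u=0.867428  f(a)=+2.897e-02  f'(a)=-4.688e-01  a ← 114.248727 − (+2.897e-02/-4.688e-01) = 114.310522
iter 3: u=0.866959  f(a)=+2.464e-05  f'(a)=-4.680e-01  a ← 114.310522 − (+2.464e-05/-4.680e-01) = 114.310574
iter 4: u=0.866958  f(a)=+1.788e-11  f'(a)=-4.680e-01  a ← 114.310574 − (+1.788e-11/-4.680e-01) = 114.310574
converged: |Δa| < 1e-12 after 4 iterations
sag = a·(cosh(S/(2a)) − 1) = 114.310574·(cosh(0.866958) − 1) = 45.717909
T_max/T_min = cosh(S/(2a)) = 1.399945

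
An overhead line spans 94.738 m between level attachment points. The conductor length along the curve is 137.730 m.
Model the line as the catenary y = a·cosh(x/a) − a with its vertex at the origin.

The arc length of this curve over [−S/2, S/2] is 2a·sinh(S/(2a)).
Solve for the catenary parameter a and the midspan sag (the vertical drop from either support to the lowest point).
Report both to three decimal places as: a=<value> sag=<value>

seed: a₀ = √(S³/(24(L−S))) = √(94.738³/(24·42.992)) = 28.706938
iter 1: u=1.650089  f(a)=+6.247e+00  f'(a)=-3.894e+00  a ← 28.706938 − (+6.247e+00/-3.894e+00) = 30.311133
iter 2: u=1.562759  f(a)=+5.619e-01  f'(a)=-3.223e+00  a ← 30.311133 − (+5.619e-01/-3.223e+00) = 30.485498
iter 3: u=1.553821  f(a)=+5.538e-03  f'(a)=-3.159e+00  a ← 30.485498 − (+5.538e-03/-3.159e+00) = 30.487251
iter 4: u=1.553731  f(a)=+5.497e-07  f'(a)=-3.159e+00  a ← 30.487251 − (+5.497e-07/-3.159e+00) = 30.487251
iter 5: u=1.553731  f(a)=+0.000e+00  f'(a)=-3.159e+00  a ← 30.487251 − (+0.000e+00/-3.159e+00) = 30.487251
converged: |Δa| < 1e-12 after 5 iterations
sag = a·(cosh(S/(2a)) − 1) = 30.487251·(cosh(1.553731) − 1) = 44.824506
T_max/T_min = cosh(S/(2a)) = 2.470271

a=30.487 sag=44.825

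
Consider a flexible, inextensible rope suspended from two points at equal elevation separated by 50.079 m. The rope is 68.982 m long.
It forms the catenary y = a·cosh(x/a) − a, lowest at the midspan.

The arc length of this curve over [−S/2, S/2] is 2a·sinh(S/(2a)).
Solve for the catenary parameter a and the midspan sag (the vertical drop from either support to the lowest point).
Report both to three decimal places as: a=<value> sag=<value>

a=17.509 sag=21.172

seed: a₀ = √(S³/(24(L−S))) = √(50.079³/(24·18.903)) = 16.638435
iter 1: u=1.504919  f(a)=+2.260e+00  f'(a)=-2.830e+00  a ← 16.638435 − (+2.260e+00/-2.830e+00) = 17.436848
iter 2: u=1.436011  f(a)=+1.728e-01  f'(a)=-2.412e+00  a ← 17.436848 − (+1.728e-01/-2.412e+00) = 17.508491
iter 3: u=1.430135  f(a)=+1.196e-03  f'(a)=-2.379e+00  a ← 17.508491 − (+1.196e-03/-2.379e+00) = 17.508994
iter 4: u=1.430094  f(a)=+5.817e-08  f'(a)=-2.379e+00  a ← 17.508994 − (+5.817e-08/-2.379e+00) = 17.508994
iter 5: u=1.430094  f(a)=-1.421e-14  f'(a)=-2.379e+00  a ← 17.508994 − (-1.421e-14/-2.379e+00) = 17.508994
converged: |Δa| < 1e-12 after 5 iterations
sag = a·(cosh(S/(2a)) − 1) = 17.508994·(cosh(1.430094) − 1) = 21.171672
T_max/T_min = cosh(S/(2a)) = 2.209188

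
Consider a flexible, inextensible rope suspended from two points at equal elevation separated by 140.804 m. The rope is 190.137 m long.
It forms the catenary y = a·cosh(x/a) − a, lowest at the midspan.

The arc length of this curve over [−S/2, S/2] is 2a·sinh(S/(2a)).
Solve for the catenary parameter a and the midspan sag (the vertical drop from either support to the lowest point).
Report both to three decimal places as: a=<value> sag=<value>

seed: a₀ = √(S³/(24(L−S))) = √(140.804³/(24·49.333)) = 48.556582
iter 1: u=1.449896  f(a)=+5.453e+00  f'(a)=-2.492e+00  a ← 48.556582 − (+5.453e+00/-2.492e+00) = 50.744213
iter 2: u=1.387390  f(a)=+3.901e-01  f'(a)=-2.147e+00  a ← 50.744213 − (+3.901e-01/-2.147e+00) = 50.925890
iter 3: u=1.382440  f(a)=+2.338e-03  f'(a)=-2.122e+00  a ← 50.925890 − (+2.338e-03/-2.122e+00) = 50.926992
iter 4: u=1.382410  f(a)=+8.504e-08  f'(a)=-2.122e+00  a ← 50.926992 − (+8.504e-08/-2.122e+00) = 50.926992
iter 5: u=1.382410  f(a)=+0.000e+00  f'(a)=-2.122e+00  a ← 50.926992 − (+0.000e+00/-2.122e+00) = 50.926992
converged: |Δa| < 1e-12 after 5 iterations
sag = a·(cosh(S/(2a)) − 1) = 50.926992·(cosh(1.382410) − 1) = 56.922803
T_max/T_min = cosh(S/(2a)) = 2.117733

a=50.927 sag=56.923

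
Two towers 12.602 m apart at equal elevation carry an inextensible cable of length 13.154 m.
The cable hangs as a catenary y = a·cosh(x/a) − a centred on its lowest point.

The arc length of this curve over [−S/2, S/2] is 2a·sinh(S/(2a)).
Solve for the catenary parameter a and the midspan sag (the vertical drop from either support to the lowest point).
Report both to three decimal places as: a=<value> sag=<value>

seed: a₀ = √(S³/(24(L−S))) = √(12.602³/(24·0.552)) = 12.290910
iter 1: u=0.512655  f(a)=+7.299e-03  f'(a)=-9.221e-02  a ← 12.290910 − (+7.299e-03/-9.221e-02) = 12.370073
iter 2: u=0.509375  f(a)=+7.112e-05  f'(a)=-9.042e-02  a ← 12.370073 − (+7.112e-05/-9.042e-02) = 12.370860
iter 3: u=0.509342  f(a)=+6.900e-09  f'(a)=-9.040e-02  a ← 12.370860 − (+6.900e-09/-9.040e-02) = 12.370860
iter 4: u=0.509342  f(a)=-3.553e-15  f'(a)=-9.040e-02  a ← 12.370860 − (-3.553e-15/-9.040e-02) = 12.370860
converged: |Δa| < 1e-12 after 4 iterations
sag = a·(cosh(S/(2a)) − 1) = 12.370860·(cosh(0.509342) − 1) = 1.639676
T_max/T_min = cosh(S/(2a)) = 1.132543

a=12.371 sag=1.640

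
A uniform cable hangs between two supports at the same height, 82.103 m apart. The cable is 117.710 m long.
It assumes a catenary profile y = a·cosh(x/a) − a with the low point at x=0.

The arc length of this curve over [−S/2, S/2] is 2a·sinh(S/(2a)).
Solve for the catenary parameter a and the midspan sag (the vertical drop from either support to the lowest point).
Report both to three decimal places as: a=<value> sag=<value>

a=26.963 sag=37.775

seed: a₀ = √(S³/(24(L−S))) = √(82.103³/(24·35.607)) = 25.448678
iter 1: u=1.613109  f(a)=+4.930e+00  f'(a)=-3.598e+00  a ← 25.448678 − (+4.930e+00/-3.598e+00) = 26.819155
iter 2: u=1.530678  f(a)=+4.263e-01  f'(a)=-3.000e+00  a ← 26.819155 − (+4.263e-01/-3.000e+00) = 26.961247
iter 3: u=1.522611  f(a)=+3.853e-03  f'(a)=-2.946e+00  a ← 26.961247 − (+3.853e-03/-2.946e+00) = 26.962555
iter 4: u=1.522537  f(a)=+3.211e-07  f'(a)=-2.946e+00  a ← 26.962555 − (+3.211e-07/-2.946e+00) = 26.962555
iter 5: u=1.522537  f(a)=-1.421e-14  f'(a)=-2.946e+00  a ← 26.962555 − (-1.421e-14/-2.946e+00) = 26.962555
converged: |Δa| < 1e-12 after 5 iterations
sag = a·(cosh(S/(2a)) − 1) = 26.962555·(cosh(1.522537) − 1) = 37.774532
T_max/T_min = cosh(S/(2a)) = 2.401000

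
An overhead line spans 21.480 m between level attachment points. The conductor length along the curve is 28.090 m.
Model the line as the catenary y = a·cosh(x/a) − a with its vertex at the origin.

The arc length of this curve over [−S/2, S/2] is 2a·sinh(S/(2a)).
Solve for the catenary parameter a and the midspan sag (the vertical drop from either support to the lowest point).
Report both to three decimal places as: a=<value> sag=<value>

a=8.246 sag=8.041

seed: a₀ = √(S³/(24(L−S))) = √(21.480³/(24·6.610)) = 7.903966
iter 1: u=1.358812  f(a)=+6.378e-01  f'(a)=-2.002e+00  a ← 7.903966 − (+6.378e-01/-2.002e+00) = 8.222448
iter 2: u=1.306180  f(a)=+4.057e-02  f'(a)=-1.755e+00  a ← 8.222448 − (+4.057e-02/-1.755e+00) = 8.245565
iter 3: u=1.302518  f(a)=+1.889e-04  f'(a)=-1.739e+00  a ← 8.245565 − (+1.889e-04/-1.739e+00) = 8.245673
iter 4: u=1.302501  f(a)=+4.136e-09  f'(a)=-1.739e+00  a ← 8.245673 − (+4.136e-09/-1.739e+00) = 8.245673
iter 5: u=1.302501  f(a)=+0.000e+00  f'(a)=-1.739e+00  a ← 8.245673 − (+0.000e+00/-1.739e+00) = 8.245673
converged: |Δa| < 1e-12 after 5 iterations
sag = a·(cosh(S/(2a)) − 1) = 8.245673·(cosh(1.302501) − 1) = 8.040921
T_max/T_min = cosh(S/(2a)) = 1.975168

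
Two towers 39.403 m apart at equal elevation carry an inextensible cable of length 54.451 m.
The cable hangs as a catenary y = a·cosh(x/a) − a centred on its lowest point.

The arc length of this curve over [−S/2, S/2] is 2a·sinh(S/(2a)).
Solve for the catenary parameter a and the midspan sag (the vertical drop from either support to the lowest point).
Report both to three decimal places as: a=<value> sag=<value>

a=13.704 sag=16.776

seed: a₀ = √(S³/(24(L−S))) = √(39.403³/(24·15.048)) = 13.015142
iter 1: u=1.513737  f(a)=+1.821e+00  f'(a)=-2.887e+00  a ← 13.015142 − (+1.821e+00/-2.887e+00) = 13.645850
iter 2: u=1.443772  f(a)=+1.407e-01  f'(a)=-2.457e+00  a ← 13.645850 − (+1.407e-01/-2.457e+00) = 13.703137
iter 3: u=1.437737  f(a)=+9.963e-04  f'(a)=-2.422e+00  a ← 13.703137 − (+9.963e-04/-2.422e+00) = 13.703548
iter 4: u=1.437693  f(a)=+5.071e-08  f'(a)=-2.422e+00  a ← 13.703548 − (+5.071e-08/-2.422e+00) = 13.703548
iter 5: u=1.437693  f(a)=-7.105e-15  f'(a)=-2.422e+00  a ← 13.703548 − (-7.105e-15/-2.422e+00) = 13.703548
converged: |Δa| < 1e-12 after 5 iterations
sag = a·(cosh(S/(2a)) − 1) = 13.703548·(cosh(1.437693) − 1) = 16.776201
T_max/T_min = cosh(S/(2a)) = 2.224223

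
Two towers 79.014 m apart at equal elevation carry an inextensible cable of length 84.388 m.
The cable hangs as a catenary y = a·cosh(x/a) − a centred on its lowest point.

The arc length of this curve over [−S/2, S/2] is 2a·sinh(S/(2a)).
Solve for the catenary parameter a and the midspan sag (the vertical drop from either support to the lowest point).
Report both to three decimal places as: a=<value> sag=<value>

seed: a₀ = √(S³/(24(L−S))) = √(79.014³/(24·5.374)) = 61.844577
iter 1: u=0.638811  f(a)=+1.107e-01  f'(a)=-1.810e-01  a ← 61.844577 − (+1.107e-01/-1.810e-01) = 62.456348
iter 2: u=0.632554  f(a)=+1.664e-03  f'(a)=-1.756e-01  a ← 62.456348 − (+1.664e-03/-1.756e-01) = 62.465827
iter 3: u=0.632458  f(a)=+3.888e-07  f'(a)=-1.755e-01  a ← 62.465827 − (+3.888e-07/-1.755e-01) = 62.465829
iter 4: u=0.632458  f(a)=+1.421e-14  f'(a)=-1.755e-01  a ← 62.465829 − (+1.421e-14/-1.755e-01) = 62.465829
converged: |Δa| < 1e-12 after 4 iterations
sag = a·(cosh(S/(2a)) − 1) = 62.465829·(cosh(0.632458) − 1) = 12.915292
T_max/T_min = cosh(S/(2a)) = 1.206758

a=62.466 sag=12.915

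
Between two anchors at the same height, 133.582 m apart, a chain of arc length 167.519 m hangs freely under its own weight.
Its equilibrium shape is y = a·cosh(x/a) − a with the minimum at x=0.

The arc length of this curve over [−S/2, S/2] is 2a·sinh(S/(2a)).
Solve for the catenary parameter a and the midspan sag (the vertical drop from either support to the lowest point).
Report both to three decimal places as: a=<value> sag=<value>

a=56.049 sag=44.734

seed: a₀ = √(S³/(24(L−S))) = √(133.582³/(24·33.937)) = 54.097795
iter 1: u=1.234634  f(a)=+2.682e+00  f'(a)=-1.457e+00  a ← 54.097795 − (+2.682e+00/-1.457e+00) = 55.939351
iter 2: u=1.193990  f(a)=+1.431e-01  f'(a)=-1.305e+00  a ← 55.939351 − (+1.431e-01/-1.305e+00) = 56.048974
iter 3: u=1.191654  f(a)=+4.576e-04  f'(a)=-1.297e+00  a ← 56.048974 − (+4.576e-04/-1.297e+00) = 56.049327
iter 4: u=1.191647  f(a)=+4.716e-09  f'(a)=-1.297e+00  a ← 56.049327 − (+4.716e-09/-1.297e+00) = 56.049327
iter 5: u=1.191647  f(a)=+2.842e-14  f'(a)=-1.297e+00  a ← 56.049327 − (+2.842e-14/-1.297e+00) = 56.049327
converged: |Δa| < 1e-12 after 5 iterations
sag = a·(cosh(S/(2a)) − 1) = 56.049327·(cosh(1.191647) − 1) = 44.733513
T_max/T_min = cosh(S/(2a)) = 1.798110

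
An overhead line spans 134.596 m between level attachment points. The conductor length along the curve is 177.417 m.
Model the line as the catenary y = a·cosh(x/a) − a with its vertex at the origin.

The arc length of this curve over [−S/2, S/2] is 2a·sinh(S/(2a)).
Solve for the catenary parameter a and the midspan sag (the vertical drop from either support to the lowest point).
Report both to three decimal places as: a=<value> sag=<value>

seed: a₀ = √(S³/(24(L−S))) = √(134.596³/(24·42.821)) = 48.709560
iter 1: u=1.381618  f(a)=+4.278e+00  f'(a)=-2.118e+00  a ← 48.709560 − (+4.278e+00/-2.118e+00) = 50.729703
iter 2: u=1.326600  f(a)=+2.805e-01  f'(a)=-1.848e+00  a ← 50.729703 − (+2.805e-01/-1.848e+00) = 50.881485
iter 3: u=1.322642  f(a)=+1.393e-03  f'(a)=-1.830e+00  a ← 50.881485 − (+1.393e-03/-1.830e+00) = 50.882247
iter 4: u=1.322622  f(a)=+3.476e-08  f'(a)=-1.830e+00  a ← 50.882247 − (+3.476e-08/-1.830e+00) = 50.882247
iter 5: u=1.322622  f(a)=+2.842e-14  f'(a)=-1.830e+00  a ← 50.882247 − (+2.842e-14/-1.830e+00) = 50.882247
converged: |Δa| < 1e-12 after 5 iterations
sag = a·(cosh(S/(2a)) − 1) = 50.882247·(cosh(1.322622) − 1) = 51.383099
T_max/T_min = cosh(S/(2a)) = 2.009843

a=50.882 sag=51.383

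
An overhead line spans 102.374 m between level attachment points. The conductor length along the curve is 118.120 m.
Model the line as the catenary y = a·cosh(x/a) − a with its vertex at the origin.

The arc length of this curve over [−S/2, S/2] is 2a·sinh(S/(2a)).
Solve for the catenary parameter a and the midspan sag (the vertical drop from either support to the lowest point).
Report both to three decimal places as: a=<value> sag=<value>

a=54.472 sag=25.873

seed: a₀ = √(S³/(24(L−S))) = √(102.374³/(24·15.746)) = 53.283625
iter 1: u=0.960652  f(a)=+7.427e-01  f'(a)=-6.474e-01  a ← 53.283625 − (+7.427e-01/-6.474e-01) = 54.430883
iter 2: u=0.940404  f(a)=+2.467e-02  f'(a)=-6.050e-01  a ← 54.430883 − (+2.467e-02/-6.050e-01) = 54.471650
iter 3: u=0.939700  f(a)=+2.927e-05  f'(a)=-6.036e-01  a ← 54.471650 − (+2.927e-05/-6.036e-01) = 54.471698
iter 4: u=0.939699  f(a)=+4.134e-11  f'(a)=-6.036e-01  a ← 54.471698 − (+4.134e-11/-6.036e-01) = 54.471698
iter 5: u=0.939699  f(a)=-1.421e-14  f'(a)=-6.036e-01  a ← 54.471698 − (-1.421e-14/-6.036e-01) = 54.471698
converged: |Δa| < 1e-12 after 5 iterations
sag = a·(cosh(S/(2a)) − 1) = 54.471698·(cosh(0.939699) − 1) = 25.872869
T_max/T_min = cosh(S/(2a)) = 1.474978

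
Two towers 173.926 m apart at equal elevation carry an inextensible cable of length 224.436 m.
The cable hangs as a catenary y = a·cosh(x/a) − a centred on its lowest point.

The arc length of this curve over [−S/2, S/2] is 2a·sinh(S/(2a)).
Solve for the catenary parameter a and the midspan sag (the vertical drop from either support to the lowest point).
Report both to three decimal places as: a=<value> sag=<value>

seed: a₀ = √(S³/(24(L−S))) = √(173.926³/(24·50.510)) = 65.879828
iter 1: u=1.320025  f(a)=+4.588e+00  f'(a)=-1.818e+00  a ← 65.879828 − (+4.588e+00/-1.818e+00) = 68.403620
iter 2: u=1.271322  f(a)=+2.768e-01  f'(a)=-1.604e+00  a ← 68.403620 − (+2.768e-01/-1.604e+00) = 68.576142
iter 3: u=1.268123  f(a)=+1.151e-03  f'(a)=-1.591e+00  a ← 68.576142 − (+1.151e-03/-1.591e+00) = 68.576866
iter 4: u=1.268110  f(a)=+2.007e-08  f'(a)=-1.591e+00  a ← 68.576866 − (+2.007e-08/-1.591e+00) = 68.576866
iter 5: u=1.268110  f(a)=+0.000e+00  f'(a)=-1.591e+00  a ← 68.576866 − (+0.000e+00/-1.591e+00) = 68.576866
converged: |Δa| < 1e-12 after 5 iterations
sag = a·(cosh(S/(2a)) − 1) = 68.576866·(cosh(1.268110) − 1) = 62.936122
T_max/T_min = cosh(S/(2a)) = 1.917746

a=68.577 sag=62.936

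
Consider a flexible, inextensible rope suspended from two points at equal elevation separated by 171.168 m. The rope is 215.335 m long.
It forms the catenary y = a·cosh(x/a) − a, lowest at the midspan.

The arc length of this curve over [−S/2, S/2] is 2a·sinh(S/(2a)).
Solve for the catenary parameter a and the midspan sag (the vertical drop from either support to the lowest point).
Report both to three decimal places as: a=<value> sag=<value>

seed: a₀ = √(S³/(24(L−S))) = √(171.168³/(24·44.167)) = 68.782712
iter 1: u=1.244266  f(a)=+3.548e+00  f'(a)=-1.494e+00  a ← 68.782712 − (+3.548e+00/-1.494e+00) = 71.156754
iter 2: u=1.202753  f(a)=+1.920e-01  f'(a)=-1.337e+00  a ← 71.156754 − (+1.920e-01/-1.337e+00) = 71.300361
iter 3: u=1.200331  f(a)=+6.331e-04  f'(a)=-1.328e+00  a ← 71.300361 − (+6.331e-04/-1.328e+00) = 71.300838
iter 4: u=1.200322  f(a)=+6.936e-09  f'(a)=-1.328e+00  a ← 71.300838 − (+6.936e-09/-1.328e+00) = 71.300838
iter 5: u=1.200322  f(a)=+0.000e+00  f'(a)=-1.328e+00  a ← 71.300838 − (+0.000e+00/-1.328e+00) = 71.300838
converged: |Δa| < 1e-12 after 5 iterations
sag = a·(cosh(S/(2a)) − 1) = 71.300838·(cosh(1.200322) − 1) = 57.835137
T_max/T_min = cosh(S/(2a)) = 1.811142

a=71.301 sag=57.835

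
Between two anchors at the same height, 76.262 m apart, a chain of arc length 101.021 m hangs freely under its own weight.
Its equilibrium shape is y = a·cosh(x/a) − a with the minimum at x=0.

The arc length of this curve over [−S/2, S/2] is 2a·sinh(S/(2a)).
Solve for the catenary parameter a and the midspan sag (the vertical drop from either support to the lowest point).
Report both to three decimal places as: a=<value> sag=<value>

a=28.563 sag=29.464

seed: a₀ = √(S³/(24(L−S))) = √(76.262³/(24·24.759)) = 27.320593
iter 1: u=1.395687  f(a)=+2.526e+00  f'(a)=-2.191e+00  a ← 27.320593 − (+2.526e+00/-2.191e+00) = 28.473659
iter 2: u=1.339168  f(a)=+1.687e-01  f'(a)=-1.907e+00  a ← 28.473659 − (+1.687e-01/-1.907e+00) = 28.562135
iter 3: u=1.335019  f(a)=+8.720e-04  f'(a)=-1.888e+00  a ← 28.562135 − (+8.720e-04/-1.888e+00) = 28.562597
iter 4: u=1.334998  f(a)=+2.355e-08  f'(a)=-1.887e+00  a ← 28.562597 − (+2.355e-08/-1.887e+00) = 28.562597
iter 5: u=1.334998  f(a)=+0.000e+00  f'(a)=-1.887e+00  a ← 28.562597 − (+0.000e+00/-1.887e+00) = 28.562597
converged: |Δa| < 1e-12 after 5 iterations
sag = a·(cosh(S/(2a)) − 1) = 28.562597·(cosh(1.334998) − 1) = 29.464402
T_max/T_min = cosh(S/(2a)) = 2.031573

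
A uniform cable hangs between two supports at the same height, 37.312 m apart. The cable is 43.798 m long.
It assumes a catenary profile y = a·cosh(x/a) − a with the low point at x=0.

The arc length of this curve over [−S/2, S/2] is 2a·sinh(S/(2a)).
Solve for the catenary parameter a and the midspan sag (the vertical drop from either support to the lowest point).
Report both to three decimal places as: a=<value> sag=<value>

seed: a₀ = √(S³/(24(L−S))) = √(37.312³/(24·6.486)) = 18.267483
iter 1: u=1.021268  f(a)=+3.468e-01  f'(a)=-7.870e-01  a ← 18.267483 − (+3.468e-01/-7.870e-01) = 18.708102
iter 2: u=0.997215  f(a)=+1.294e-02  f'(a)=-7.292e-01  a ← 18.708102 − (+1.294e-02/-7.292e-01) = 18.725850
iter 3: u=0.996270  f(a)=+1.958e-05  f'(a)=-7.270e-01  a ← 18.725850 − (+1.958e-05/-7.270e-01) = 18.725877
iter 4: u=0.996268  f(a)=+4.496e-11  f'(a)=-7.270e-01  a ← 18.725877 − (+4.496e-11/-7.270e-01) = 18.725877
iter 5: u=0.996268  f(a)=+0.000e+00  f'(a)=-7.270e-01  a ← 18.725877 − (+0.000e+00/-7.270e-01) = 18.725877
converged: |Δa| < 1e-12 after 5 iterations
sag = a·(cosh(S/(2a)) − 1) = 18.725877·(cosh(0.996268) − 1) = 10.087742
T_max/T_min = cosh(S/(2a)) = 1.538706

a=18.726 sag=10.088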